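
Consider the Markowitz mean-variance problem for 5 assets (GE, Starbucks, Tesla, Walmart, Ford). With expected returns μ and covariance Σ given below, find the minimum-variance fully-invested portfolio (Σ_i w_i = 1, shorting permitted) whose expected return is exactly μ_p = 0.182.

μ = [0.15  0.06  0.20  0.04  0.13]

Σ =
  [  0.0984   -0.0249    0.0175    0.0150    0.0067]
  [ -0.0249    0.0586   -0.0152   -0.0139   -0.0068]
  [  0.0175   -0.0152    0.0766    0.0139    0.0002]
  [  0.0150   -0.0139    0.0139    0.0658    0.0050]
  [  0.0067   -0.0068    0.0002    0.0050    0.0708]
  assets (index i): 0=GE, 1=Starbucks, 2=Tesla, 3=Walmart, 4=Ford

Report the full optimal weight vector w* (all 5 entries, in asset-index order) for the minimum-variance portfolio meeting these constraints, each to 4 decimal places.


0.2249  0.1934  0.5481  -0.2519  0.2854

x=Σ⁻¹μ = [1.5592  2.6455  2.7598  0.0817  1.9291]
y=Σ⁻¹𝟙 = [12.3153  31.1110  13.6636  14.9472  14.8527]
a=μᵀx=1.198636  b=𝟙ᵀx=8.975422  c=𝟙ᵀy=86.889828  D=ac−b²=23.591113
λ₁=(c·0.182−b)/D = (86.889828·0.182−8.975422)/23.591113 = 0.289877
λ₂=(a−b·0.182)/D = (1.198636−8.975422·0.182)/23.591113 = -0.018435
w* = 0.289877·x + -0.018435·y:
  w_0 = 0.289877·1.5592 + -0.018435·12.3153 = 0.2249  (GE)
  w_1 = 0.289877·2.6455 + -0.018435·31.1110 = 0.1934  (Starbucks)
  w_2 = 0.289877·2.7598 + -0.018435·13.6636 = 0.5481  (Tesla)
  w_3 = 0.289877·0.0817 + -0.018435·14.9472 = -0.2519  (Walmart)
  w_4 = 0.289877·1.9291 + -0.018435·14.8527 = 0.2854  (Ford)
Σw_i=1.0000  μᵀw=0.1820
σ²=wᵀΣw=λ₁·μ_p+λ₂ = 0.289877·0.182 + -0.018435 = 0.034323 ≈ 0.0343


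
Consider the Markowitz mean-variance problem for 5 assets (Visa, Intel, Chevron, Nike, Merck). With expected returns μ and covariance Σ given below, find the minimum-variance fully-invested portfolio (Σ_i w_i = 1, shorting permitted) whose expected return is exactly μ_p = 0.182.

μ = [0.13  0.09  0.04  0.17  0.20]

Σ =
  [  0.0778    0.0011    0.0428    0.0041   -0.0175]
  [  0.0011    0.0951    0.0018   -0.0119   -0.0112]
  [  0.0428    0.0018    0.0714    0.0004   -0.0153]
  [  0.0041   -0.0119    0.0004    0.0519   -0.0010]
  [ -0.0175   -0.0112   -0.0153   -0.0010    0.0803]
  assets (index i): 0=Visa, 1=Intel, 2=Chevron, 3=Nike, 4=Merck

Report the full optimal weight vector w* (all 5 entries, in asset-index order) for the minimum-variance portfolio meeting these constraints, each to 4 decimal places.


0.3108  0.1336  -0.1867  0.3807  0.3617

g=Σ⁻¹μ = [2.2870  1.7508  -0.1798  3.5602  3.2434]
h=Σ⁻¹𝟙 = [9.0823  15.2281  12.1561  22.3172  19.1507]
a=μᵀg=1.701592  b=𝟙ᵀg=10.661545  c=𝟙ᵀh=77.934443  D=ac−b²=18.944116
λ₁=(c·0.182−b)/D = (77.934443·0.182−10.661545)/18.944116 = 0.185943
λ₂=(a−b·0.182)/D = (1.701592−10.661545·0.182)/18.944116 = -0.012606
w* = 0.185943·g + -0.012606·h:
  w_0 = 0.185943·2.2870 + -0.012606·9.0823 = 0.3108  (Visa)
  w_1 = 0.185943·1.7508 + -0.012606·15.2281 = 0.1336  (Intel)
  w_2 = 0.185943·-0.1798 + -0.012606·12.1561 = -0.1867  (Chevron)
  w_3 = 0.185943·3.5602 + -0.012606·22.3172 = 0.3807  (Nike)
  w_4 = 0.185943·3.2434 + -0.012606·19.1507 = 0.3617  (Merck)
Σw_i=1.0000  μᵀw=0.1820
σ²=wᵀΣw=λ₁·μ_p+λ₂ = 0.185943·0.182 + -0.012606 = 0.021236 ≈ 0.0212


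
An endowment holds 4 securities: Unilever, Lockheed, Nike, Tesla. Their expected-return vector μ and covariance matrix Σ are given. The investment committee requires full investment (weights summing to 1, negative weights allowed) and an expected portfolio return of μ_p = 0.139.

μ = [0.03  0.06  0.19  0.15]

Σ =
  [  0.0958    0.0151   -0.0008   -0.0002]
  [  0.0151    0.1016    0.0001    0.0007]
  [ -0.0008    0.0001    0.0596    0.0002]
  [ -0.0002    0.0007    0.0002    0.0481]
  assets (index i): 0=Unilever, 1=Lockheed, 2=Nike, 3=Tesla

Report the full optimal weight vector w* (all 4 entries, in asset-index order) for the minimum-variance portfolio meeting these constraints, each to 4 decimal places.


0.1198  0.1222  0.3594  0.3985

g=Σ⁻¹μ = [0.2631  0.5270  3.1802  3.0987]
h=Σ⁻¹𝟙 = [9.3138  8.2995  16.8204  20.6380]
a=μᵀg=1.108549  b=𝟙ᵀg=7.068958  c=𝟙ᵀh=55.071712  D=ac−b²=11.079541
λ₁=(c·0.139−b)/D = (55.071712·0.139−7.068958)/11.079541 = 0.052891
λ₂=(a−b·0.139)/D = (1.108549−7.068958·0.139)/11.079541 = 0.011369
w* = 0.052891·g + 0.011369·h:
  w_0 = 0.052891·0.2631 + 0.011369·9.3138 = 0.1198  (Unilever)
  w_1 = 0.052891·0.5270 + 0.011369·8.2995 = 0.1222  (Lockheed)
  w_2 = 0.052891·3.1802 + 0.011369·16.8204 = 0.3594  (Nike)
  w_3 = 0.052891·3.0987 + 0.011369·20.6380 = 0.3985  (Tesla)
Σw_i=1.0000  μᵀw=0.1390
σ²=wᵀΣw=λ₁·μ_p+λ₂ = 0.052891·0.139 + 0.011369 = 0.018721 ≈ 0.0187


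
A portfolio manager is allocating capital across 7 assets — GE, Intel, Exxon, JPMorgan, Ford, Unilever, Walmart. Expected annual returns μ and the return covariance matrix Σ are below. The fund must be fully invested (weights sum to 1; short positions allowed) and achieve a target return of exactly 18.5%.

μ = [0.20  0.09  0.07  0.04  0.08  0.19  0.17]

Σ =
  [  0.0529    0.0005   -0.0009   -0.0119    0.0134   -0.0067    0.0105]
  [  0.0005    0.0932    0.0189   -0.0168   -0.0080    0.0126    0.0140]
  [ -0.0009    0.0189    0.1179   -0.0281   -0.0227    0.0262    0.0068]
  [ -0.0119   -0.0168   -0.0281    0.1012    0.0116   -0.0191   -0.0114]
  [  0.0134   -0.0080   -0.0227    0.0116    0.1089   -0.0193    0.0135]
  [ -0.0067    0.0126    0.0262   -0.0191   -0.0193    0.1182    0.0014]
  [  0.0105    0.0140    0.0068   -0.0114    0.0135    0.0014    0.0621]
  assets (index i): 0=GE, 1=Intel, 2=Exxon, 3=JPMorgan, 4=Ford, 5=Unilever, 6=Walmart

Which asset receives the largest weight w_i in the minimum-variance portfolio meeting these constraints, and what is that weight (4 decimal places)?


GE (0.4859)

x=Σ⁻¹μ = [3.9101  0.6027  0.4199  1.6426  0.2992  1.9613  2.0868]
y=Σ⁻¹𝟙 = [20.4168  9.6018  10.1905  19.0122  8.0017  10.5850  10.8825]
a=μᵀx=1.682708  b=𝟙ᵀx=10.922645  c=𝟙ᵀy=88.690427  D=ac−b²=29.935918
λ₁=(c·0.185−b)/D = (88.690427·0.185−10.922645)/29.935918 = 0.183228
λ₂=(a−b·0.185)/D = (1.682708−10.922645·0.185)/29.935918 = -0.011290
w* = 0.183228·x + -0.011290·y:
  w_0 = 0.183228·3.9101 + -0.011290·20.4168 = 0.4859  (GE)
  w_1 = 0.183228·0.6027 + -0.011290·9.6018 = 0.0020  (Intel)
  w_2 = 0.183228·0.4199 + -0.011290·10.1905 = -0.0381  (Exxon)
  w_3 = 0.183228·1.6426 + -0.011290·19.0122 = 0.0863  (JPMorgan)
  w_4 = 0.183228·0.2992 + -0.011290·8.0017 = -0.0355  (Ford)
  w_5 = 0.183228·1.9613 + -0.011290·10.5850 = 0.2399  (Unilever)
  w_6 = 0.183228·2.0868 + -0.011290·10.8825 = 0.2595  (Walmart)
Σw_i=1.0000  μᵀw=0.1850
σ²=wᵀΣw=λ₁·μ_p+λ₂ = 0.183228·0.185 + -0.011290 = 0.022607 ≈ 0.0226


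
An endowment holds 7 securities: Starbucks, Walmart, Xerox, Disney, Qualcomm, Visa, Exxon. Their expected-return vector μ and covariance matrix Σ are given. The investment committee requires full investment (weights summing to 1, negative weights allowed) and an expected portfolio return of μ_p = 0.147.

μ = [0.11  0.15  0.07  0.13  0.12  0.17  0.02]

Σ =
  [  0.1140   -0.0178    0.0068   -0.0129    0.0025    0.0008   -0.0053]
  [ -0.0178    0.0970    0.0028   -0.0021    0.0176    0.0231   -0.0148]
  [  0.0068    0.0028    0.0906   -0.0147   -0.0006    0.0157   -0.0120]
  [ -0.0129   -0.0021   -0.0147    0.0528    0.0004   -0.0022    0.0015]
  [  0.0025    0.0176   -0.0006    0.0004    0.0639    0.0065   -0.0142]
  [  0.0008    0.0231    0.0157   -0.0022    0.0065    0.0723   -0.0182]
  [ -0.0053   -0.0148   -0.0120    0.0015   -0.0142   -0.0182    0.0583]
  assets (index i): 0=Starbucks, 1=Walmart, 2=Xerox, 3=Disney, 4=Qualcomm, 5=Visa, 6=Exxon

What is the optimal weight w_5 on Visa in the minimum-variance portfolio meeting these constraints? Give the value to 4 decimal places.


p=Σ⁻¹μ = [1.5204  1.3646  1.0462  3.1975  1.6672  2.1302  2.0318]
q=Σ⁻¹𝟙 = [13.6351  11.3367  16.0034  26.6999  17.7930  13.9974  32.5807]
a=μᵀp=1.463679  b=𝟙ᵀp=12.957927  c=𝟙ᵀq=132.046223  D=ac−b²=25.365412
λ₁=(c·0.147−b)/D = (132.046223·0.147−12.957927)/25.365412 = 0.254396
λ₂=(a−b·0.147)/D = (1.463679−12.957927·0.147)/25.365412 = -0.017391
w* = 0.254396·p + -0.017391·q:
  w_0 = 0.254396·1.5204 + -0.017391·13.6351 = 0.1496  (Starbucks)
  w_1 = 0.254396·1.3646 + -0.017391·11.3367 = 0.1500  (Walmart)
  w_2 = 0.254396·1.0462 + -0.017391·16.0034 = -0.0122  (Xerox)
  w_3 = 0.254396·3.1975 + -0.017391·26.6999 = 0.3491  (Disney)
  w_4 = 0.254396·1.6672 + -0.017391·17.7930 = 0.1147  (Qualcomm)
  w_5 = 0.254396·2.1302 + -0.017391·13.9974 = 0.2985  (Visa)
  w_6 = 0.254396·2.0318 + -0.017391·32.5807 = -0.0497  (Exxon)
Σw_i=1.0000  μᵀw=0.1470
σ²=wᵀΣw=λ₁·μ_p+λ₂ = 0.254396·0.147 + -0.017391 = 0.020005 ≈ 0.0200

0.2985


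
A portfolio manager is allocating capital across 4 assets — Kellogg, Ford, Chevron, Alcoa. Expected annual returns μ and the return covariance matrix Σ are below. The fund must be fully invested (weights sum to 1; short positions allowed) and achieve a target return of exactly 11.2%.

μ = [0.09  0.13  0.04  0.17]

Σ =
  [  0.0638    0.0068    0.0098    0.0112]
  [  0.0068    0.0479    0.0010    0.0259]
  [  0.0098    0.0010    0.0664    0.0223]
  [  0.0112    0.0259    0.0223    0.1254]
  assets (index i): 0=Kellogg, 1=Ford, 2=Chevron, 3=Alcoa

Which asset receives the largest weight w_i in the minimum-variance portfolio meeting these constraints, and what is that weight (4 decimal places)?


Ford (0.4808)

u=Σ⁻¹μ = [1.0199  2.1354  0.1522  0.7965]
v=Σ⁻¹𝟙 = [11.5890  18.5091  12.7881  0.8424]
a=μᵀu=0.510874  b=𝟙ᵀu=4.103938  c=𝟙ᵀv=43.728716  D=ac−b²=5.497568
λ₁=(c·0.112−b)/D = (43.728716·0.112−4.103938)/5.497568 = 0.144369
λ₂=(a−b·0.112)/D = (0.510874−4.103938·0.112)/5.497568 = 0.009319
w* = 0.144369·u + 0.009319·v:
  w_0 = 0.144369·1.0199 + 0.009319·11.5890 = 0.2552  (Kellogg)
  w_1 = 0.144369·2.1354 + 0.009319·18.5091 = 0.4808  (Ford)
  w_2 = 0.144369·0.1522 + 0.009319·12.7881 = 0.1412  (Chevron)
  w_3 = 0.144369·0.7965 + 0.009319·0.8424 = 0.1228  (Alcoa)
Σw_i=1.0000  μᵀw=0.1120
σ²=wᵀΣw=λ₁·μ_p+λ₂ = 0.144369·0.112 + 0.009319 = 0.025489 ≈ 0.0255


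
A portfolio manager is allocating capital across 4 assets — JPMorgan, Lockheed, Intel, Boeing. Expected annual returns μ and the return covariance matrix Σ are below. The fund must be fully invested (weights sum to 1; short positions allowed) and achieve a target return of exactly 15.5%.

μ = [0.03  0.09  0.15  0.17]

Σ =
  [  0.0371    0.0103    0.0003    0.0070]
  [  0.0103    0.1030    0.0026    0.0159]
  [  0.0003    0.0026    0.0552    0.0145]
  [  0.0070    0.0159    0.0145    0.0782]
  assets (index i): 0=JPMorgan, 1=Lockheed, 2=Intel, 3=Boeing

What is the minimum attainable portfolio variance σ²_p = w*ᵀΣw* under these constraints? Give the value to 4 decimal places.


0.0362

x=Σ⁻¹μ = [0.3375  0.5335  2.2662  1.6150]
y=Σ⁻¹𝟙 = [23.9628  5.9091  16.0070  6.4732]
a=μᵀx=0.672624  b=𝟙ᵀx=4.752199  c=𝟙ᵀy=52.352163  D=ac−b²=12.629924
λ₁=(c·0.155−b)/D = (52.352163·0.155−4.752199)/12.629924 = 0.266224
λ₂=(a−b·0.155)/D = (0.672624−4.752199·0.155)/12.629924 = -0.005065
w* = 0.266224·x + -0.005065·y:
  w_0 = 0.266224·0.3375 + -0.005065·23.9628 = -0.0315  (JPMorgan)
  w_1 = 0.266224·0.5335 + -0.005065·5.9091 = 0.1121  (Lockheed)
  w_2 = 0.266224·2.2662 + -0.005065·16.0070 = 0.5222  (Intel)
  w_3 = 0.266224·1.6150 + -0.005065·6.4732 = 0.3972  (Boeing)
Σw_i=1.0000  μᵀw=0.1550
σ²=wᵀΣw=λ₁·μ_p+λ₂ = 0.266224·0.155 + -0.005065 = 0.036200 ≈ 0.0362


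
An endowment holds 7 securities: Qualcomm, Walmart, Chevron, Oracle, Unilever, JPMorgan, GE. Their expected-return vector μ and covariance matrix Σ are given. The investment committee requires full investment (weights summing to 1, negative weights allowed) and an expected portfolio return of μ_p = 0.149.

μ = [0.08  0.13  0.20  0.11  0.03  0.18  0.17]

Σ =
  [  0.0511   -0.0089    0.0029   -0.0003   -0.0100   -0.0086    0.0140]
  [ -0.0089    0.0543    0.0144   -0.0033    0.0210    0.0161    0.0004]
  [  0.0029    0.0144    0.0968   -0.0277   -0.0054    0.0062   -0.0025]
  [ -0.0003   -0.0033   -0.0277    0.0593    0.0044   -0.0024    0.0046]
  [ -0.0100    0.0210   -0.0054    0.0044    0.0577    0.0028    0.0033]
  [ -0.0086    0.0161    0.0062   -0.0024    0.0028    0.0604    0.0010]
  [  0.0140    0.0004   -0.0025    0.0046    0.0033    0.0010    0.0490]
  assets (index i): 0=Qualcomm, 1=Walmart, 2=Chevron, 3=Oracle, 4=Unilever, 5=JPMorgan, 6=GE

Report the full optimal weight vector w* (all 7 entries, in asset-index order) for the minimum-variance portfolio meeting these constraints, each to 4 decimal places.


x=Σ⁻¹μ = [1.3148  1.3060  2.6069  3.0355  -0.0070  2.6249  2.8780]
y=Σ⁻¹𝟙 = [23.2731  8.3567  15.1819  23.1156  16.5815  16.0543  10.8507]
a=μᵀx=2.091786  b=𝟙ᵀx=13.759131  c=𝟙ᵀy=113.413688  D=ac−b²=47.923462
λ₁=(c·0.149−b)/D = (113.413688·0.149−13.759131)/47.923462 = 0.065511
λ₂=(a−b·0.149)/D = (2.091786−13.759131·0.149)/47.923462 = 0.000870
w* = 0.065511·x + 0.000870·y:
  w_0 = 0.065511·1.3148 + 0.000870·23.2731 = 0.1064  (Qualcomm)
  w_1 = 0.065511·1.3060 + 0.000870·8.3567 = 0.0928  (Walmart)
  w_2 = 0.065511·2.6069 + 0.000870·15.1819 = 0.1840  (Chevron)
  w_3 = 0.065511·3.0355 + 0.000870·23.1156 = 0.2190  (Oracle)
  w_4 = 0.065511·-0.0070 + 0.000870·16.5815 = 0.0140  (Unilever)
  w_5 = 0.065511·2.6249 + 0.000870·16.0543 = 0.1859  (JPMorgan)
  w_6 = 0.065511·2.8780 + 0.000870·10.8507 = 0.1980  (GE)
Σw_i=1.0000  μᵀw=0.1490
σ²=wᵀΣw=λ₁·μ_p+λ₂ = 0.065511·0.149 + 0.000870 = 0.010631 ≈ 0.0106

0.1064  0.0928  0.1840  0.2190  0.0140  0.1859  0.1980


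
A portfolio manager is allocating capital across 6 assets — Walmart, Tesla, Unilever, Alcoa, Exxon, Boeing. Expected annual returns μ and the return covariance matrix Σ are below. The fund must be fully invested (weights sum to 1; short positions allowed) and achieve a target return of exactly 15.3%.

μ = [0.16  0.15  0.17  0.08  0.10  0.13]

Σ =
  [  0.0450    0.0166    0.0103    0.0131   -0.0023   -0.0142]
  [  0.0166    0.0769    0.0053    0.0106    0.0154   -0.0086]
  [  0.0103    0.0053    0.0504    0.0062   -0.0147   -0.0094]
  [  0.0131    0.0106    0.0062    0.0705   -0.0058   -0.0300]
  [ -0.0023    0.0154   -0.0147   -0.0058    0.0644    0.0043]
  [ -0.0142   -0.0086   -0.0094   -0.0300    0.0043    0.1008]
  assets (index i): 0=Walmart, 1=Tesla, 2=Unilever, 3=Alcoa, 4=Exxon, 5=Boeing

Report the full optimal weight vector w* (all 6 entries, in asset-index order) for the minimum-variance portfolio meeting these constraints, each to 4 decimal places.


p=Σ⁻¹μ = [2.9458  0.6847  3.6478  1.3803  2.2899  2.4164]
q=Σ⁻¹𝟙 = [17.6026  2.9846  23.4588  18.4054  21.1587  19.4178]
a=μᵀp=1.847681  b=𝟙ᵀp=13.364720  c=𝟙ᵀq=103.027921  D=ac−b²=11.747027
λ₁=(c·0.153−b)/D = (103.027921·0.153−13.364720)/11.747027 = 0.204184
λ₂=(a−b·0.153)/D = (1.847681−13.364720·0.153)/11.747027 = -0.016780
w* = 0.204184·p + -0.016780·q:
  w_0 = 0.204184·2.9458 + -0.016780·17.6026 = 0.3061  (Walmart)
  w_1 = 0.204184·0.6847 + -0.016780·2.9846 = 0.0897  (Tesla)
  w_2 = 0.204184·3.6478 + -0.016780·23.4588 = 0.3512  (Unilever)
  w_3 = 0.204184·1.3803 + -0.016780·18.4054 = -0.0270  (Alcoa)
  w_4 = 0.204184·2.2899 + -0.016780·21.1587 = 0.1125  (Exxon)
  w_5 = 0.204184·2.4164 + -0.016780·19.4178 = 0.1675  (Boeing)
Σw_i=1.0000  μᵀw=0.1530
σ²=wᵀΣw=λ₁·μ_p+λ₂ = 0.204184·0.153 + -0.016780 = 0.014460 ≈ 0.0145

0.3061  0.0897  0.3512  -0.0270  0.1125  0.1675


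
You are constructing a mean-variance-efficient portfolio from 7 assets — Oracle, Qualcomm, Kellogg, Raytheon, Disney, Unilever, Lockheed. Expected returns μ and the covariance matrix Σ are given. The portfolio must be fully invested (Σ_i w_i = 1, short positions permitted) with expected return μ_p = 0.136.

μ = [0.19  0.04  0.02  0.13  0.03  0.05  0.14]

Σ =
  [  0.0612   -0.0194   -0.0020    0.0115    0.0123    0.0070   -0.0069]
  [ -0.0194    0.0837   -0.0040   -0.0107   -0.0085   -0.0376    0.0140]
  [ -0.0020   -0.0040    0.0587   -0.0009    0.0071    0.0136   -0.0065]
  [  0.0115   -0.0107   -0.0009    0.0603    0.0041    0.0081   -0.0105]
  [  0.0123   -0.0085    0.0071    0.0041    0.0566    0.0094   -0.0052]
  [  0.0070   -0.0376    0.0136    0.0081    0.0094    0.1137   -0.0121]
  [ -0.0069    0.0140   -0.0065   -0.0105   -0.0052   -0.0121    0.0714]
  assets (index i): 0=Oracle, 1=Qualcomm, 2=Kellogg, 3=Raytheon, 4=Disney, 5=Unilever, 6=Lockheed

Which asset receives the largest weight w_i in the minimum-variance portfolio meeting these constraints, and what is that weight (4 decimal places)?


Oracle (0.3513)

p=Σ⁻¹μ = [3.4212  1.4871  0.7066  2.1189  -0.1295  0.7617  2.4954]
q=Σ⁻¹𝟙 = [18.9242  23.5077  17.0135  17.9951  13.2004  12.9728  18.5801]
a=μᵀp=1.382647  b=𝟙ᵀp=10.861403  c=𝟙ᵀq=122.193790  D=ac−b²=50.980827
λ₁=(c·0.136−b)/D = (122.193790·0.136−10.861403)/50.980827 = 0.112924
λ₂=(a−b·0.136)/D = (1.382647−10.861403·0.136)/50.980827 = -0.001854
w* = 0.112924·p + -0.001854·q:
  w_0 = 0.112924·3.4212 + -0.001854·18.9242 = 0.3513  (Oracle)
  w_1 = 0.112924·1.4871 + -0.001854·23.5077 = 0.1244  (Qualcomm)
  w_2 = 0.112924·0.7066 + -0.001854·17.0135 = 0.0483  (Kellogg)
  w_3 = 0.112924·2.1189 + -0.001854·17.9951 = 0.2059  (Raytheon)
  w_4 = 0.112924·-0.1295 + -0.001854·13.2004 = -0.0391  (Disney)
  w_5 = 0.112924·0.7617 + -0.001854·12.9728 = 0.0620  (Unilever)
  w_6 = 0.112924·2.4954 + -0.001854·18.5801 = 0.2473  (Lockheed)
Σw_i=1.0000  μᵀw=0.1360
σ²=wᵀΣw=λ₁·μ_p+λ₂ = 0.112924·0.136 + -0.001854 = 0.013504 ≈ 0.0135


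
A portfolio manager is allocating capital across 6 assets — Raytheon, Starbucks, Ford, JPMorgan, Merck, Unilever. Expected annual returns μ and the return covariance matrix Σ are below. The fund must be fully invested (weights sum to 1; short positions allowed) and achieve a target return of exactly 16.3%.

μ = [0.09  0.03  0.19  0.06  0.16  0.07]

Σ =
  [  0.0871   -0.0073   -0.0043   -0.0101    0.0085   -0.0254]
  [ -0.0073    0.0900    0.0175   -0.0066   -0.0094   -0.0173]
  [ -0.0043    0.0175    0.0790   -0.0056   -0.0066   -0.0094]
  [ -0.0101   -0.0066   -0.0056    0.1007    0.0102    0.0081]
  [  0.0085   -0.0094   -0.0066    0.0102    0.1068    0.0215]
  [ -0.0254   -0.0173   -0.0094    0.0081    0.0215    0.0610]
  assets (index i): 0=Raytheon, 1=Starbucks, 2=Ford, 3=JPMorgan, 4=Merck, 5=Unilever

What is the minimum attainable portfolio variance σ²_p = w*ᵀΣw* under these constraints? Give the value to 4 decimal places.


x=Σ⁻¹μ = [1.7517  0.4797  2.7686  0.6869  1.1126  1.9563]
y=Σ⁻¹𝟙 = [23.8006  17.2321  14.8610  11.5172  2.5531  31.0519]
a=μᵀx=1.054242  b=𝟙ᵀx=8.755754  c=𝟙ᵀy=101.015789  D=ac−b²=29.831880
λ₁=(c·0.163−b)/D = (101.015789·0.163−8.755754)/29.831880 = 0.258442
λ₂=(a−b·0.163)/D = (1.054242−8.755754·0.163)/29.831880 = -0.012502
w* = 0.258442·x + -0.012502·y:
  w_0 = 0.258442·1.7517 + -0.012502·23.8006 = 0.1552  (Raytheon)
  w_1 = 0.258442·0.4797 + -0.012502·17.2321 = -0.0915  (Starbucks)
  w_2 = 0.258442·2.7686 + -0.012502·14.8610 = 0.5297  (Ford)
  w_3 = 0.258442·0.6869 + -0.012502·11.5172 = 0.0335  (JPMorgan)
  w_4 = 0.258442·1.1126 + -0.012502·2.5531 = 0.2556  (Merck)
  w_5 = 0.258442·1.9563 + -0.012502·31.0519 = 0.1174  (Unilever)
Σw_i=1.0000  μᵀw=0.1630
σ²=wᵀΣw=λ₁·μ_p+λ₂ = 0.258442·0.163 + -0.012502 = 0.029625 ≈ 0.0296

0.0296


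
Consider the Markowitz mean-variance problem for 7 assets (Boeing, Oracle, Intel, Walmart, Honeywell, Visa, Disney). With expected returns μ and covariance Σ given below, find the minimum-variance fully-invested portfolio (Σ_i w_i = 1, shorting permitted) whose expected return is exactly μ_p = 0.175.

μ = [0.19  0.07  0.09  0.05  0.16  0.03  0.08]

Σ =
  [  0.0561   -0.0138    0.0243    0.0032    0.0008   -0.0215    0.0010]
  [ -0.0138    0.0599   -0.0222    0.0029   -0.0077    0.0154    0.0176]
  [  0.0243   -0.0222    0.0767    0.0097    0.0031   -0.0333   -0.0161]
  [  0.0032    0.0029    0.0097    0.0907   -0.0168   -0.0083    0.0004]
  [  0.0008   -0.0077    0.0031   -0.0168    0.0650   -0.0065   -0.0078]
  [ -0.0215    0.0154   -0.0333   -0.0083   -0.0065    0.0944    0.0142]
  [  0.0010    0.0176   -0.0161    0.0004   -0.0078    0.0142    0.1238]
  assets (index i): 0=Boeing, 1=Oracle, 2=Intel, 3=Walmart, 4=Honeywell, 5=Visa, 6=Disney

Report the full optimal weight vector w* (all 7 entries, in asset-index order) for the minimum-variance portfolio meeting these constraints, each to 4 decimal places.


0.6167  0.1454  -0.1079  -0.0089  0.3618  -0.0096  0.0023

x=Σ⁻¹μ = [3.9397  2.3232  1.0768  0.9220  3.0732  1.4410  0.4495]
y=Σ⁻¹𝟙 = [21.5266  24.6408  21.0137  13.4216  23.3215  20.7452  6.1799]
a=μᵀx=1.625086  b=𝟙ᵀx=13.225428  c=𝟙ᵀy=130.849412  D=ac−b²=37.729648
λ₁=(c·0.175−b)/D = (130.849412·0.175−13.225428)/37.729648 = 0.256382
λ₂=(a−b·0.175)/D = (1.625086−13.225428·0.175)/37.729648 = -0.018271
w* = 0.256382·x + -0.018271·y:
  w_0 = 0.256382·3.9397 + -0.018271·21.5266 = 0.6167  (Boeing)
  w_1 = 0.256382·2.3232 + -0.018271·24.6408 = 0.1454  (Oracle)
  w_2 = 0.256382·1.0768 + -0.018271·21.0137 = -0.1079  (Intel)
  w_3 = 0.256382·0.9220 + -0.018271·13.4216 = -0.0089  (Walmart)
  w_4 = 0.256382·3.0732 + -0.018271·23.3215 = 0.3618  (Honeywell)
  w_5 = 0.256382·1.4410 + -0.018271·20.7452 = -0.0096  (Visa)
  w_6 = 0.256382·0.4495 + -0.018271·6.1799 = 0.0023  (Disney)
Σw_i=1.0000  μᵀw=0.1750
σ²=wᵀΣw=λ₁·μ_p+λ₂ = 0.256382·0.175 + -0.018271 = 0.026596 ≈ 0.0266


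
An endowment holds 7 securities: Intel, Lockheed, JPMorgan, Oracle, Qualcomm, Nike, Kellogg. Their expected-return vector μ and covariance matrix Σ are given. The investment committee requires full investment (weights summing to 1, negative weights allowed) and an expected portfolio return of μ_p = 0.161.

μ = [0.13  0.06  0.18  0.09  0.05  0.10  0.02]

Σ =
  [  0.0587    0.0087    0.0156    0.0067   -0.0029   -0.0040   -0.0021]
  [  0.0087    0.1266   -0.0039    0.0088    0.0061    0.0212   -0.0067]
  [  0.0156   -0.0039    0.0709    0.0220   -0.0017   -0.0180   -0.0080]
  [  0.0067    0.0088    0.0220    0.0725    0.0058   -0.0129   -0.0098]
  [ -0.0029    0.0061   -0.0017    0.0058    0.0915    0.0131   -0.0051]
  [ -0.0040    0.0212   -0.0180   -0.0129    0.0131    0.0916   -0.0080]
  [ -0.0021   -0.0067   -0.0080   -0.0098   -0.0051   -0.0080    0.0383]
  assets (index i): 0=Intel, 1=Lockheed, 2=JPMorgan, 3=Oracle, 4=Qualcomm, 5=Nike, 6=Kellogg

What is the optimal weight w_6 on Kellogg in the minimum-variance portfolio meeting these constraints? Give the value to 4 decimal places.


g=Σ⁻¹μ = [1.6134  0.1526  2.6268  0.8227  0.4204  1.8595  1.8409]
h=Σ⁻¹𝟙 = [13.4484  5.1212  16.0532  14.7747  10.0798  17.5970  39.8943]
a=μᵀg=1.009561  b=𝟙ᵀg=9.336435  c=𝟙ᵀh=116.968556  D=ac−b²=30.917861
λ₁=(c·0.161−b)/D = (116.968556·0.161−9.336435)/30.917861 = 0.307120
λ₂=(a−b·0.161)/D = (1.009561−9.336435·0.161)/30.917861 = -0.015965
w* = 0.307120·g + -0.015965·h:
  w_0 = 0.307120·1.6134 + -0.015965·13.4484 = 0.2808  (Intel)
  w_1 = 0.307120·0.1526 + -0.015965·5.1212 = -0.0349  (Lockheed)
  w_2 = 0.307120·2.6268 + -0.015965·16.0532 = 0.5505  (JPMorgan)
  w_3 = 0.307120·0.8227 + -0.015965·14.7747 = 0.0168  (Oracle)
  w_4 = 0.307120·0.4204 + -0.015965·10.0798 = -0.0318  (Qualcomm)
  w_5 = 0.307120·1.8595 + -0.015965·17.5970 = 0.2902  (Nike)
  w_6 = 0.307120·1.8409 + -0.015965·39.8943 = -0.0715  (Kellogg)
Σw_i=1.0000  μᵀw=0.1610
σ²=wᵀΣw=λ₁·μ_p+λ₂ = 0.307120·0.161 + -0.015965 = 0.033481 ≈ 0.0335

-0.0715


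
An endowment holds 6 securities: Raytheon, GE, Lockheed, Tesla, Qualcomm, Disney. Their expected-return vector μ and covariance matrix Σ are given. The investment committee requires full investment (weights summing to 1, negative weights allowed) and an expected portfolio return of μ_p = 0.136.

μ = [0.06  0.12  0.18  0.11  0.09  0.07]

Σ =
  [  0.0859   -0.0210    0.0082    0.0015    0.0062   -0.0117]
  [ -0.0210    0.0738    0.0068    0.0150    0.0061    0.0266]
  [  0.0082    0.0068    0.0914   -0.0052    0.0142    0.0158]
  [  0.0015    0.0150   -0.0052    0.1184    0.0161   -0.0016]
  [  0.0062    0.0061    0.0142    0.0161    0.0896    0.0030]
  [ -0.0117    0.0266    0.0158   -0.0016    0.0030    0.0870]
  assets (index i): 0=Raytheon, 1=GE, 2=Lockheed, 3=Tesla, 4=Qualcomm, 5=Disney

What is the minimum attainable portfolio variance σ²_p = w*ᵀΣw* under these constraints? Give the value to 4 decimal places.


0.0283

u=Σ⁻¹μ = [0.8697  1.4691  1.7309  0.7516  0.4296  0.1570]
v=Σ⁻¹𝟙 = [14.5447  12.2341  6.5553  6.1760  6.8916  8.3952]
a=μᵀu=0.672376  b=𝟙ᵀu=5.407988  c=𝟙ᵀv=54.796874  D=ac−b²=7.597796
λ₁=(c·0.136−b)/D = (54.796874·0.136−5.407988)/7.597796 = 0.269076
λ₂=(a−b·0.136)/D = (0.672376−5.407988·0.136)/7.597796 = -0.008306
w* = 0.269076·u + -0.008306·v:
  w_0 = 0.269076·0.8697 + -0.008306·14.5447 = 0.1132  (Raytheon)
  w_1 = 0.269076·1.4691 + -0.008306·12.2341 = 0.2937  (GE)
  w_2 = 0.269076·1.7309 + -0.008306·6.5553 = 0.4113  (Lockheed)
  w_3 = 0.269076·0.7516 + -0.008306·6.1760 = 0.1509  (Tesla)
  w_4 = 0.269076·0.4296 + -0.008306·6.8916 = 0.0584  (Qualcomm)
  w_5 = 0.269076·0.1570 + -0.008306·8.3952 = -0.0275  (Disney)
Σw_i=1.0000  μᵀw=0.1360
σ²=wᵀΣw=λ₁·μ_p+λ₂ = 0.269076·0.136 + -0.008306 = 0.028288 ≈ 0.0283


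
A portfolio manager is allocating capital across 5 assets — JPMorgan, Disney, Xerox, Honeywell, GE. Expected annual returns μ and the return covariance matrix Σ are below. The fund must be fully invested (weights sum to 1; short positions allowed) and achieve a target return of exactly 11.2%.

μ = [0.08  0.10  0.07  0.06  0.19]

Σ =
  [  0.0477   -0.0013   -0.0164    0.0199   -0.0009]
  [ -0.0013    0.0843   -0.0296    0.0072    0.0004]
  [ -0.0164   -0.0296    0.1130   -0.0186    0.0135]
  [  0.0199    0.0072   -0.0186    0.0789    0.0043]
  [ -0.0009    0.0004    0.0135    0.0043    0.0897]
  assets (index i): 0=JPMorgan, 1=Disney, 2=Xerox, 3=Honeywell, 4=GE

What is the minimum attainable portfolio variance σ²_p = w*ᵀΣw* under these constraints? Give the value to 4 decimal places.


0.0159

g=Σ⁻¹μ = [2.0395  1.5869  1.1421  0.2644  1.9470]
h=Σ⁻¹𝟙 = [23.9489  17.5472  17.3601  8.6738  8.2818]
a=μᵀg=0.787584  b=𝟙ᵀg=6.979801  c=𝟙ᵀh=75.811706  D=ac−b²=10.990487
λ₁=(c·0.112−b)/D = (75.811706·0.112−6.979801)/10.990487 = 0.137493
λ₂=(a−b·0.112)/D = (0.787584−6.979801·0.112)/10.990487 = 0.000532
w* = 0.137493·g + 0.000532·h:
  w_0 = 0.137493·2.0395 + 0.000532·23.9489 = 0.2932  (JPMorgan)
  w_1 = 0.137493·1.5869 + 0.000532·17.5472 = 0.2275  (Disney)
  w_2 = 0.137493·1.1421 + 0.000532·17.3601 = 0.1663  (Xerox)
  w_3 = 0.137493·0.2644 + 0.000532·8.6738 = 0.0410  (Honeywell)
  w_4 = 0.137493·1.9470 + 0.000532·8.2818 = 0.2721  (GE)
Σw_i=1.0000  μᵀw=0.1120
σ²=wᵀΣw=λ₁·μ_p+λ₂ = 0.137493·0.112 + 0.000532 = 0.015931 ≈ 0.0159


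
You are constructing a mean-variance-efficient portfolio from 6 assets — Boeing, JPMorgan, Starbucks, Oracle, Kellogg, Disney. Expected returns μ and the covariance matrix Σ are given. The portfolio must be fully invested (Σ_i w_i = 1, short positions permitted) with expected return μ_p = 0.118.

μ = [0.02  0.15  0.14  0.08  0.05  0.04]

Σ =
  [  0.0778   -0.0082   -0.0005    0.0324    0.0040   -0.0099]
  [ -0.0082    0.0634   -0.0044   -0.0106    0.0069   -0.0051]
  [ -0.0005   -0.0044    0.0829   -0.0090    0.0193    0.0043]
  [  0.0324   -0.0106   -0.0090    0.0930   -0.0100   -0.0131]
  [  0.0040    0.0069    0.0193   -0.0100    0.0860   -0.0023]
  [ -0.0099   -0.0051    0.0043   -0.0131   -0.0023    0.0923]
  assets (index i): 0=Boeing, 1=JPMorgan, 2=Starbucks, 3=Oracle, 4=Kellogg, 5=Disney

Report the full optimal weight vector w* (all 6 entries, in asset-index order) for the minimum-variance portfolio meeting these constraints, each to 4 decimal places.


0.0111  0.3902  0.2687  0.2059  0.0197  0.1045

x=Σ⁻¹μ = [0.0392  2.7953  1.9336  1.4646  0.1107  0.7126]
y=Σ⁻¹𝟙 = [10.9080  20.4854  11.8713  13.4514  8.7704  14.7108]
a=μᵀx=0.841999  b=𝟙ᵀx=7.056008  c=𝟙ᵀy=80.197242  D=ac−b²=17.738707
λ₁=(c·0.118−b)/D = (80.197242·0.118−7.056008)/17.738707 = 0.135707
λ₂=(a−b·0.118)/D = (0.841999−7.056008·0.118)/17.738707 = 0.000529
w* = 0.135707·x + 0.000529·y:
  w_0 = 0.135707·0.0392 + 0.000529·10.9080 = 0.0111  (Boeing)
  w_1 = 0.135707·2.7953 + 0.000529·20.4854 = 0.3902  (JPMorgan)
  w_2 = 0.135707·1.9336 + 0.000529·11.8713 = 0.2687  (Starbucks)
  w_3 = 0.135707·1.4646 + 0.000529·13.4514 = 0.2059  (Oracle)
  w_4 = 0.135707·0.1107 + 0.000529·8.7704 = 0.0197  (Kellogg)
  w_5 = 0.135707·0.7126 + 0.000529·14.7108 = 0.1045  (Disney)
Σw_i=1.0000  μᵀw=0.1180
σ²=wᵀΣw=λ₁·μ_p+λ₂ = 0.135707·0.118 + 0.000529 = 0.016543 ≈ 0.0165


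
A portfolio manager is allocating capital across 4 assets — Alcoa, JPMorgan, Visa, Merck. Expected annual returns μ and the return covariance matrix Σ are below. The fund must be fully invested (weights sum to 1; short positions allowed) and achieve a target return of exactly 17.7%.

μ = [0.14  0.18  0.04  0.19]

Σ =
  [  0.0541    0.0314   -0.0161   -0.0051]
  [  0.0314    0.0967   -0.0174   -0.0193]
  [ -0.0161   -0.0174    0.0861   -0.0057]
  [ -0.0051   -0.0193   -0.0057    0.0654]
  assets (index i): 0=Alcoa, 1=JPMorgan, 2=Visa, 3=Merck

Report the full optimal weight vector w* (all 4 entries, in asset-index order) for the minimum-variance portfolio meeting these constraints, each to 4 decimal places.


0.1481  0.3145  0.0163  0.5211

g=Σ⁻¹μ = [2.1279  2.2237  1.5677  3.8640]
h=Σ⁻¹𝟙 = [19.3398  11.8801  19.0860  21.9680]
a=μᵀg=1.495054  b=𝟙ᵀg=9.783368  c=𝟙ᵀh=72.273995  D=ac−b²=12.339221
λ₁=(c·0.177−b)/D = (72.273995·0.177−9.783368)/12.339221 = 0.243867
λ₂=(a−b·0.177)/D = (1.495054−9.783368·0.177)/12.339221 = -0.019175
w* = 0.243867·g + -0.019175·h:
  w_0 = 0.243867·2.1279 + -0.019175·19.3398 = 0.1481  (Alcoa)
  w_1 = 0.243867·2.2237 + -0.019175·11.8801 = 0.3145  (JPMorgan)
  w_2 = 0.243867·1.5677 + -0.019175·19.0860 = 0.0163  (Visa)
  w_3 = 0.243867·3.8640 + -0.019175·21.9680 = 0.5211  (Merck)
Σw_i=1.0000  μᵀw=0.1770
σ²=wᵀΣw=λ₁·μ_p+λ₂ = 0.243867·0.177 + -0.019175 = 0.023990 ≈ 0.0240


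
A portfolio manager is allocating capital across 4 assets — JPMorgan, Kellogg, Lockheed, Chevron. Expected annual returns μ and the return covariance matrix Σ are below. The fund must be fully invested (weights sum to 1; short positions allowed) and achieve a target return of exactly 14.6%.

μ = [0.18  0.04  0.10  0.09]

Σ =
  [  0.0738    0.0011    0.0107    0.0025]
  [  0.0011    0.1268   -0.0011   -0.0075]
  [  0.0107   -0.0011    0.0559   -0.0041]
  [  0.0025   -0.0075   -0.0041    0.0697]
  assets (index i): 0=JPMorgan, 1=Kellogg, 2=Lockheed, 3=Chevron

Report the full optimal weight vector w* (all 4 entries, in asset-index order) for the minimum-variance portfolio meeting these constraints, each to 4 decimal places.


p=Σ⁻¹μ = [2.1733  0.3888  1.4790  1.3421]
q=Σ⁻¹𝟙 = [10.3768  8.8892  17.2473  15.9461]
a=μᵀp=0.675444  b=𝟙ᵀp=5.383277  c=𝟙ᵀq=52.459439  D=ac−b²=6.453722
λ₁=(c·0.146−b)/D = (52.459439·0.146−5.383277)/6.453722 = 0.352634
λ₂=(a−b·0.146)/D = (0.675444−5.383277·0.146)/6.453722 = -0.017124
w* = 0.352634·p + -0.017124·q:
  w_0 = 0.352634·2.1733 + -0.017124·10.3768 = 0.5887  (JPMorgan)
  w_1 = 0.352634·0.3888 + -0.017124·8.8892 = -0.0151  (Kellogg)
  w_2 = 0.352634·1.4790 + -0.017124·17.2473 = 0.2262  (Lockheed)
  w_3 = 0.352634·1.3421 + -0.017124·15.9461 = 0.2002  (Chevron)
Σw_i=1.0000  μᵀw=0.1460
σ²=wᵀΣw=λ₁·μ_p+λ₂ = 0.352634·0.146 + -0.017124 = 0.034360 ≈ 0.0344

0.5887  -0.0151  0.2262  0.2002


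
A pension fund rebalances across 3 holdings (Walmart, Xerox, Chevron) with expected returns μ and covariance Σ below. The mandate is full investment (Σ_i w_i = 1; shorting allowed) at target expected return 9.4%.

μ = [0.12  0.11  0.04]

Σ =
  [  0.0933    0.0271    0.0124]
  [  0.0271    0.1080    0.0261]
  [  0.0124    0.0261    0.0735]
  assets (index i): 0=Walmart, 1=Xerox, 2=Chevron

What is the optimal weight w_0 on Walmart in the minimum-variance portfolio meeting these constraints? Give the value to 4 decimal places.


u=Σ⁻¹μ = [1.0609  0.7264  0.1073]
v=Σ⁻¹𝟙 = [7.9432  4.7058  10.5943]
a=μᵀu=0.211505  b=𝟙ᵀu=1.894599  c=𝟙ᵀv=23.243351  D=ac−b²=1.326572
λ₁=(c·0.094−b)/D = (23.243351·0.094−1.894599)/1.326572 = 0.218817
λ₂=(a−b·0.094)/D = (0.211505−1.894599·0.094)/1.326572 = 0.025187
w* = 0.218817·u + 0.025187·v:
  w_0 = 0.218817·1.0609 + 0.025187·7.9432 = 0.4322  (Walmart)
  w_1 = 0.218817·0.7264 + 0.025187·4.7058 = 0.2775  (Xerox)
  w_2 = 0.218817·0.1073 + 0.025187·10.5943 = 0.2903  (Chevron)
Σw_i=1.0000  μᵀw=0.0940
σ²=wᵀΣw=λ₁·μ_p+λ₂ = 0.218817·0.094 + 0.025187 = 0.045756 ≈ 0.0458

0.4322


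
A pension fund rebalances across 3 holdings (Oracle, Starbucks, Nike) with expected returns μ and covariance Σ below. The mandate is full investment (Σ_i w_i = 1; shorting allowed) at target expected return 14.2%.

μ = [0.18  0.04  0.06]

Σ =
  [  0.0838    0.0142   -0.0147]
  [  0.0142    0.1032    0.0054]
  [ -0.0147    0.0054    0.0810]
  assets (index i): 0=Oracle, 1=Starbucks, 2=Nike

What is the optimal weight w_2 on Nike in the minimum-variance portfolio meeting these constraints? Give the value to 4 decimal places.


0.3275

p=Σ⁻¹μ = [2.3523  0.0028  1.1674]
q=Σ⁻¹𝟙 = [13.2297  7.1228  14.2718]
a=μᵀp=0.493571  b=𝟙ᵀp=3.522570  c=𝟙ᵀq=34.624287  D=ac−b²=4.681044
λ₁=(c·0.142−b)/D = (34.624287·0.142−3.522570)/4.681044 = 0.297814
λ₂=(a−b·0.142)/D = (0.493571−3.522570·0.142)/4.681044 = -0.001417
w* = 0.297814·p + -0.001417·q:
  w_0 = 0.297814·2.3523 + -0.001417·13.2297 = 0.6818  (Oracle)
  w_1 = 0.297814·0.0028 + -0.001417·7.1228 = -0.0092  (Starbucks)
  w_2 = 0.297814·1.1674 + -0.001417·14.2718 = 0.3275  (Nike)
Σw_i=1.0000  μᵀw=0.1420
σ²=wᵀΣw=λ₁·μ_p+λ₂ = 0.297814·0.142 + -0.001417 = 0.040872 ≈ 0.0409


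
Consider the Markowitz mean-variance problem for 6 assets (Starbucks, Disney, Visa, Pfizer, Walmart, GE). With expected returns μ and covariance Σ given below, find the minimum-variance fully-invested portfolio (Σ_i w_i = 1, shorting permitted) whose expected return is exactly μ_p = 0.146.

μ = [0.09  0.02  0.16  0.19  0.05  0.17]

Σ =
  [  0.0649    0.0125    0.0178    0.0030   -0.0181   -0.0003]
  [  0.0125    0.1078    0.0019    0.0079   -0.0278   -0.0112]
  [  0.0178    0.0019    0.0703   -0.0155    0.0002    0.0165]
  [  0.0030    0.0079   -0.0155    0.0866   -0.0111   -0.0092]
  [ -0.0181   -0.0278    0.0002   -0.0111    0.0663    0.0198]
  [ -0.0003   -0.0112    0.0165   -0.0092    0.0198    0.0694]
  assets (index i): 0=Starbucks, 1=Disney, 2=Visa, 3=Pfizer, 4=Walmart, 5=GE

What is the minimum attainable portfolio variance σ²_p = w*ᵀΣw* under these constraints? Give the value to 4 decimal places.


p=Σ⁻¹μ = [0.8765  0.3020  2.1871  2.8737  0.9717  2.0858]
q=Σ⁻¹𝟙 = [16.0607  13.4451  11.1301  15.9209  25.0603  8.9630]
a=μᵀp=1.384042  b=𝟙ᵀp=9.296877  c=𝟙ᵀq=90.580127  D=ac−b²=38.934787
λ₁=(c·0.146−b)/D = (90.580127·0.146−9.296877)/38.934787 = 0.100882
λ₂=(a−b·0.146)/D = (1.384042−9.296877·0.146)/38.934787 = 0.000686
w* = 0.100882·p + 0.000686·q:
  w_0 = 0.100882·0.8765 + 0.000686·16.0607 = 0.0994  (Starbucks)
  w_1 = 0.100882·0.3020 + 0.000686·13.4451 = 0.0397  (Disney)
  w_2 = 0.100882·2.1871 + 0.000686·11.1301 = 0.2283  (Visa)
  w_3 = 0.100882·2.8737 + 0.000686·15.9209 = 0.3008  (Pfizer)
  w_4 = 0.100882·0.9717 + 0.000686·25.0603 = 0.1152  (Walmart)
  w_5 = 0.100882·2.0858 + 0.000686·8.9630 = 0.2166  (GE)
Σw_i=1.0000  μᵀw=0.1460
σ²=wᵀΣw=λ₁·μ_p+λ₂ = 0.100882·0.146 + 0.000686 = 0.015414 ≈ 0.0154

0.0154


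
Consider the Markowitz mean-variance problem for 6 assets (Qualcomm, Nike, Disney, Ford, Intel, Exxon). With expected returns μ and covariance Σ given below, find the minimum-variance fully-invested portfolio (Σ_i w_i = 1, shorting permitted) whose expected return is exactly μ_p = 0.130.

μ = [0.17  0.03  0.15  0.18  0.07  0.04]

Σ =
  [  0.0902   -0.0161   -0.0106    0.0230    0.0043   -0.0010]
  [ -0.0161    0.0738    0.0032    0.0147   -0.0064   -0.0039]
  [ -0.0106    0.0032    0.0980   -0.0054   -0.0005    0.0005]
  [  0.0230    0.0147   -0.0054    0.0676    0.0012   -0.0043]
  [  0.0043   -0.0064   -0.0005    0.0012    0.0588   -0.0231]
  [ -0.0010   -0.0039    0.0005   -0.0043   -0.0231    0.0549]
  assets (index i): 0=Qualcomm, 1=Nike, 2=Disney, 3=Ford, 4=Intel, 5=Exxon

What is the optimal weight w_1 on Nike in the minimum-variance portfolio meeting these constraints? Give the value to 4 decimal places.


0.0195

g=Σ⁻¹μ = [1.5363  0.4549  1.8069  2.2617  1.7610  1.6905]
h=Σ⁻¹𝟙 = [12.2746  18.3909  11.4212  9.1054  31.1711  33.4698]
a=μᵀg=1.143856  b=𝟙ᵀg=9.511337  c=𝟙ᵀh=115.833054  D=ac−b²=42.030801
λ₁=(c·0.130−b)/D = (115.833054·0.130−9.511337)/42.030801 = 0.131974
λ₂=(a−b·0.130)/D = (1.143856−9.511337·0.130)/42.030801 = -0.002204
w* = 0.131974·g + -0.002204·h:
  w_0 = 0.131974·1.5363 + -0.002204·12.2746 = 0.1757  (Qualcomm)
  w_1 = 0.131974·0.4549 + -0.002204·18.3909 = 0.0195  (Nike)
  w_2 = 0.131974·1.8069 + -0.002204·11.4212 = 0.2133  (Disney)
  w_3 = 0.131974·2.2617 + -0.002204·9.1054 = 0.2784  (Ford)
  w_4 = 0.131974·1.7610 + -0.002204·31.1711 = 0.1637  (Intel)
  w_5 = 0.131974·1.6905 + -0.002204·33.4698 = 0.1494  (Exxon)
Σw_i=1.0000  μᵀw=0.1300
σ²=wᵀΣw=λ₁·μ_p+λ₂ = 0.131974·0.130 + -0.002204 = 0.014953 ≈ 0.0150


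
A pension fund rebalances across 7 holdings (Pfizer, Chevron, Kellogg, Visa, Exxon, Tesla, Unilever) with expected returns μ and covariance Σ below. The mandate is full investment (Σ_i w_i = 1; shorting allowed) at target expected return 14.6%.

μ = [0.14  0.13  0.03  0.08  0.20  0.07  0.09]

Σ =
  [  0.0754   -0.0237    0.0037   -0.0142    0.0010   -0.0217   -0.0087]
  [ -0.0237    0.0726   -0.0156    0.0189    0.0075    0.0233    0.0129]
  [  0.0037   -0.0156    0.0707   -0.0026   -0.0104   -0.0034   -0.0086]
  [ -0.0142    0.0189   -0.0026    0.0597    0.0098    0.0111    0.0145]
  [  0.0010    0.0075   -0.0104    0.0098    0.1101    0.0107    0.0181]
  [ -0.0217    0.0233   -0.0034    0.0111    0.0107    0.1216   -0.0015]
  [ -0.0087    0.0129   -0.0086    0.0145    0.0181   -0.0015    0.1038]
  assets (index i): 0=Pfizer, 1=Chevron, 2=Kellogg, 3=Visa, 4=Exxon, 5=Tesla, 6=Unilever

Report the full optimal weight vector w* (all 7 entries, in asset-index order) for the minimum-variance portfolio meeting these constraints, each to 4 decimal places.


u=Σ⁻¹μ = [2.8761  2.3474  1.1352  0.8645  1.5286  0.4640  0.5298]
v=Σ⁻¹𝟙 = [23.4476  17.5623  19.5748  13.1203  6.2286  7.9460  8.2343]
a=μᵀu=1.196921  b=𝟙ᵀu=9.745654  c=𝟙ᵀv=96.113873  D=ac−b²=20.062908
λ₁=(c·0.146−b)/D = (96.113873·0.146−9.745654)/20.062908 = 0.213676
λ₂=(a−b·0.146)/D = (1.196921−9.745654·0.146)/20.062908 = -0.011262
w* = 0.213676·u + -0.011262·v:
  w_0 = 0.213676·2.8761 + -0.011262·23.4476 = 0.3505  (Pfizer)
  w_1 = 0.213676·2.3474 + -0.011262·17.5623 = 0.3038  (Chevron)
  w_2 = 0.213676·1.1352 + -0.011262·19.5748 = 0.0221  (Kellogg)
  w_3 = 0.213676·0.8645 + -0.011262·13.1203 = 0.0370  (Visa)
  w_4 = 0.213676·1.5286 + -0.011262·6.2286 = 0.2565  (Exxon)
  w_5 = 0.213676·0.4640 + -0.011262·7.9460 = 0.0097  (Tesla)
  w_6 = 0.213676·0.5298 + -0.011262·8.2343 = 0.0205  (Unilever)
Σw_i=1.0000  μᵀw=0.1460
σ²=wᵀΣw=λ₁·μ_p+λ₂ = 0.213676·0.146 + -0.011262 = 0.019935 ≈ 0.0199

0.3505  0.3038  0.0221  0.0370  0.2565  0.0097  0.0205
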